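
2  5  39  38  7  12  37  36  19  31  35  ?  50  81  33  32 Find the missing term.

Positions follow the repeating pattern AABB; grouping by letter gives 2 tracks.
Subsequence A is 2, 5, 7, 12, 19, 31, 50, 81, which is Fibonacci-style (each term is the sum of the two before it).
Subsequence B is 39, 38, 37, 36, 35, ?, 33, 32, which is linear: a_n = 40 − n.
Filling subsequence B at index 6 by its rule yields 34.

34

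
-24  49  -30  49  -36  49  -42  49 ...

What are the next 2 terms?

Positions 1, 3, 5, … form one subsequence and positions 2, 4, 6, … form another.
Subsequence A: -24, -30, -36, -42 — arithmetic, step −6.
Subsequence B: 49, 49, 49, 49 — constant 49.
Position 9 → subsequence A, term 5 = -48.
Position 10 → subsequence B, term 5 = 49.

-48, 49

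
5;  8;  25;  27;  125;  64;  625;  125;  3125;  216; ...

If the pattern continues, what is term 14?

512

Positions 1, 3, 5, … form one subsequence and positions 2, 4, 6, … form another.
Track A is 5, 25, 125, 625, 3125, which is successive powers of 5.
Track B is 8, 27, 64, 125, 216, which is the cubes 2³, 3³, 4³, ….
Term 14 comes from track B (its 7th entry): 512.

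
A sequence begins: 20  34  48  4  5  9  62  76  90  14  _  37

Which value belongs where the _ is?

Positions follow the repeating pattern AAABBB; grouping by letter gives 2 tracks.
Track A: 20, 34, 48, 62, 76, 90 — arithmetic with common difference +14.
Track B: 4, 5, 9, 14, ?, 37 — a Fibonacci-like recurrence a_n = a_{n-1} + a_{n-2}.
Filling track B at index 5 by its rule yields 23.

23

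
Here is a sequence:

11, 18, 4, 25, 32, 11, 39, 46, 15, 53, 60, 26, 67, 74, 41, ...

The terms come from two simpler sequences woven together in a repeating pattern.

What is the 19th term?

Positions follow the repeating pattern AAB; grouping by letter gives 2 tracks.
Track A: 11, 18, 25, 32, 39, 46, 53, 60, 67, 74 (adding 7 each time).
Track B: 4, 11, 15, 26, 41 (a Fibonacci-like recurrence a_n = a_{n-1} + a_{n-2}).
Position 19 falls in track A as its term 13, giving 95.

95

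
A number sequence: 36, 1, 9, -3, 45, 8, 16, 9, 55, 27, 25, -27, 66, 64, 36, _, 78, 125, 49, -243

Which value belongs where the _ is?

Read the sequence 4 terms at a time; column i is its own pattern.
Track A = 36, 45, 55, 66, 78: triangular numbers n(n+1)/2 for n = 8, 9, ….
Track B = 1, 8, 27, 64, 125: perfect cubes starting at 1³.
Track C = 9, 16, 25, 36, 49: the squares 3², 4², 5², ….
Track D = -3, 9, -27, ?, -243: geometric, ×-3 each step.
The gap is track D's term 4; the rule gives 81.

81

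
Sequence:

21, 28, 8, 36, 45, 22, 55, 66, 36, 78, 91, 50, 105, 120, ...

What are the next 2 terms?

Reading positions in blocks of 3 reveals the pattern AAB — 2 tracks woven together.
Track A: 21, 28, 36, 45, 55, 66, 78, 91, 105, 120 — the triangular numbers T_6, T_7, ….
Track B: 8, 22, 36, 50 — arithmetic with common difference +14.
The 15th slot belongs to track B; its 5th term is 64.
Position 16 falls in track A as its term 11, giving 136.

64, 136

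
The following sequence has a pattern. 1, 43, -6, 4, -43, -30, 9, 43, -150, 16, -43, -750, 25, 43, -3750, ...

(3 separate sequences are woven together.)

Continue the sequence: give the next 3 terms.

Split by position mod 3: positions 1, 4, 7, … form one track, and each other residue class forms its own.
Subsequence A is 1, 4, 9, 16, 25, which is perfect squares starting at 1².
Subsequence B is 43, -43, 43, -43, 43, which is oscillating between 43 and -43.
Subsequence C is -6, -30, -150, -750, -3750, which is geometric with ratio 5.
Term 16 comes from subsequence A (its 6th entry): 36.
The 17th slot belongs to subsequence B; its 6th term is -43.
Position 18 → subsequence C, term 6 = -18750.

36, -43, -18750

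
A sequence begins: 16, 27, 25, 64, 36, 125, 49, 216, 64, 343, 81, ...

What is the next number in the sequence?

512

The terms cycle through 2 interleaved subsequences.
Track A is 16, 25, 36, 49, 64, 81, which is perfect squares starting at 4².
Track B is 27, 64, 125, 216, 343, which is consecutive cubes n³ from n = 3.
Position 12 falls in track B as its term 6, giving 512.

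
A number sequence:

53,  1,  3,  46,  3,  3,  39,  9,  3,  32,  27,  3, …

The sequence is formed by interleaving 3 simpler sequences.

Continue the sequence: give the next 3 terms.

Taking every 3rd term gives 3 separate tracks.
Track A is 53, 46, 39, 32, which is arithmetic, step −7.
Track B is 1, 3, 9, 27, which is multiplying by 3 each time.
Track C is 3, 3, 3, 3, which is always 3.
Position 13 → track A, term 5 = 25.
The 14th slot belongs to track B; its 5th term is 81.
Position 15 falls in track C as its term 5, giving 3.

25, 81, 3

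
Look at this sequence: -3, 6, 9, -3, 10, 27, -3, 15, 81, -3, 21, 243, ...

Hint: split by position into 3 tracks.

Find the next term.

Split by position mod 3: positions 1, 4, 7, … form one track, and each other residue class forms its own.
Stream A: -3, -3, -3, -3 — constant -3.
Stream B: 6, 10, 15, 21 — triangular numbers starting at T_3.
Stream C: 9, 27, 81, 243 — powers 3^2, 3^3, 3^4, ….
Term 13 comes from stream A (its 5th entry): -3.

-3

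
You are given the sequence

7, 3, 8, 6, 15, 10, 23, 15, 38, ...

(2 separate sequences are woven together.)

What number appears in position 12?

The terms cycle through 2 interleaved subsequences.
Track A: 7, 8, 15, 23, 38. Each term equals the sum of the previous two.
Track B: 3, 6, 10, 15. Triangular numbers starting at T_2.
The 12th slot belongs to track B; its 6th term is 28.

28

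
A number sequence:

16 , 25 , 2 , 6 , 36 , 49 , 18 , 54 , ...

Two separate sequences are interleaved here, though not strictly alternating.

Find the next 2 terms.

Positions follow the repeating pattern AABB; grouping by letter gives 2 tracks.
Stream A: 16, 25, 36, 49 (consecutive squares n² from n = 4).
Stream B: 2, 6, 18, 54 (geometric with ratio 3).
Term 9 comes from stream A (its 5th entry): 64.
Position 10 falls in stream A as its term 6, giving 81.

64, 81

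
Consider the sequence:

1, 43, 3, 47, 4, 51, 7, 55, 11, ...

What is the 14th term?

67

The terms cycle through 2 interleaved subsequences.
Stream A = 1, 3, 4, 7, 11: each term equals the sum of the previous two.
Stream B = 43, 47, 51, 55: arithmetic, step +4.
Position 14 → stream B, term 7 = 67.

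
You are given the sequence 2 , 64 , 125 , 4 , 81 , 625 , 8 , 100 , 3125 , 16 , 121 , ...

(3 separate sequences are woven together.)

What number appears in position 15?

78125

Taking every 3rd term gives 3 separate tracks.
Subsequence A: 2, 4, 8, 16 (a geometric progression (common ratio 2)).
Subsequence B: 64, 81, 100, 121 (the squares 8², 9², 10², …).
Subsequence C: 125, 625, 3125 (powers of 5).
Position 15 → subsequence C, term 5 = 78125.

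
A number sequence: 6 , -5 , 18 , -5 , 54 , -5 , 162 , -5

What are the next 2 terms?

Taking every 2nd term gives 2 separate tracks.
Track A: 6, 18, 54, 162 (a geometric progression (common ratio 3)).
Track B: -5, -5, -5, -5 (the constant sequence -5).
Position 9 → track A, term 5 = 486.
Position 10 falls in track B as its term 5, giving -5.

486, -5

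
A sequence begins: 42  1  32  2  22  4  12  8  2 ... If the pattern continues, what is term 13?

The terms cycle through 2 interleaved subsequences.
Track A = 42, 32, 22, 12, 2: arithmetic, step −10.
Track B = 1, 2, 4, 8: powers of 2.
Term 13 comes from track A (its 7th entry): -18.

-18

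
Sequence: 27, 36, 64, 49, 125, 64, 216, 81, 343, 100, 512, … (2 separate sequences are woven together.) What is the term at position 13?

729

Positions 1, 3, 5, … form one subsequence and positions 2, 4, 6, … form another.
Stream A: 27, 64, 125, 216, 343, 512 — perfect cubes starting at 3³.
Stream B: 36, 49, 64, 81, 100 — the squares 6², 7², 8², ….
Position 13 falls in stream A as its term 7, giving 729.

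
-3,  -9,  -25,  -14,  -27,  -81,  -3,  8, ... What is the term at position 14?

The slot pattern repeats as AABB (period 4), so there are 2 interleaved tracks.
Track A = -3, -9, -27, -81: a geometric progression (common ratio 3).
Track B = -25, -14, -3, 8: linear: a_n = -36 + 11·n.
Term 14 comes from track A (its 8th entry): -6561.

-6561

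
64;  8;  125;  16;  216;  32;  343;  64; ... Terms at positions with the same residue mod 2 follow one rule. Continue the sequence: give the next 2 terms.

512, 128

Taking every 2nd term gives 2 separate tracks.
Track A: 64, 125, 216, 343 (perfect cubes starting at 4³).
Track B: 8, 16, 32, 64 (powers 2^3, 2^4, 2^5, …).
The 9th slot belongs to track A; its 5th term is 512.
Position 10 → track B, term 5 = 128.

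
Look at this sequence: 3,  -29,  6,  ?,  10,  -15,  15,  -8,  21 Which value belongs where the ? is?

Positions 1, 3, 5, … form one subsequence and positions 2, 4, 6, … form another.
Stream A: 3, 6, 10, 15, 21 (triangular numbers starting at T_2).
Stream B: -29, ?, -15, -8 (arithmetic with common difference +7).
Stream B's pattern makes the blank -22.

-22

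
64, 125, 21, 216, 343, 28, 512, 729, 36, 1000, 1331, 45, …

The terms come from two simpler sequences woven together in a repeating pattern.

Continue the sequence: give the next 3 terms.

1728, 2197, 55

The slot pattern repeats as AAB (period 3), so there are 2 interleaved tracks.
Subsequence A = 64, 125, 216, 343, 512, 729, 1000, 1331: perfect cubes starting at 4³.
Subsequence B = 21, 28, 36, 45: triangular numbers starting at T_6.
Term 13 comes from subsequence A (its 9th entry): 1728.
Position 14 falls in subsequence A as its term 10, giving 2197.
Position 15 falls in subsequence B as its term 5, giving 55.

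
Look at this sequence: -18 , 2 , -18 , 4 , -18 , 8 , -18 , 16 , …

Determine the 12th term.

64

The terms cycle through 2 interleaved subsequences.
Subsequence A is -18, -18, -18, -18, which is the constant sequence -18.
Subsequence B is 2, 4, 8, 16, which is powers of 2.
The 12th slot belongs to subsequence B; its 6th term is 64.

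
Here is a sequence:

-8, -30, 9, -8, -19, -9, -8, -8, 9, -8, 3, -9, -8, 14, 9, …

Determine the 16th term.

-8

Split by position mod 3 into 3 tracks.
Track A is -8, -8, -8, -8, -8, which is always -8.
Track B is -30, -19, -8, 3, 14, which is arithmetic, step +11.
Track C is 9, -9, 9, -9, 9, which is the oscillation 9·(−1)^(n+1).
Position 16 falls in track A as its term 6, giving -8.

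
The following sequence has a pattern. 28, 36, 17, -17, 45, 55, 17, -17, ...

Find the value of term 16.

-17

Reading positions in blocks of 4 reveals the pattern AABB — 2 tracks woven together.
Track A: 28, 36, 45, 55. The triangular numbers T_7, T_8, ….
Track B: 17, -17, 17, -17. Oscillating between 17 and -17.
Position 16 → track B, term 8 = -17.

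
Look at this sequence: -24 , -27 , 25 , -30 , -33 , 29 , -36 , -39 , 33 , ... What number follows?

-42

The slot pattern repeats as AAB (period 3), so there are 2 interleaved tracks.
Stream A: -24, -27, -30, -33, -36, -39 — arithmetic, step −3.
Stream B: 25, 29, 33 — adding 4 each time.
Term 10 comes from stream A (its 7th entry): -42.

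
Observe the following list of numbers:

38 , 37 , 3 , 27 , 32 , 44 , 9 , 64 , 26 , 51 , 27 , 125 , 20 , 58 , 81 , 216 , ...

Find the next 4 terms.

Split by position mod 4: positions 1, 5, 9, … form one track, and each other residue class forms its own.
Subsequence A is 38, 32, 26, 20, which is subtracting 6 each time.
Subsequence B is 37, 44, 51, 58, which is arithmetic with common difference +7.
Subsequence C is 3, 9, 27, 81, which is powers 3^1, 3^2, 3^3, ….
Subsequence D is 27, 64, 125, 216, which is perfect cubes starting at 3³.
Term 17 comes from subsequence A (its 5th entry): 14.
Term 18 comes from subsequence B (its 5th entry): 65.
Position 19 falls in subsequence C as its term 5, giving 243.
Position 20 falls in subsequence D as its term 5, giving 343.

14, 65, 243, 343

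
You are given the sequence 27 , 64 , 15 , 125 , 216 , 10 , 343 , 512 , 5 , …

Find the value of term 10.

729

Positions follow the repeating pattern AAB; grouping by letter gives 2 tracks.
Track A = 27, 64, 125, 216, 343, 512: consecutive cubes n³ from n = 3.
Track B = 15, 10, 5: linear: a_n = 20 − 5·n.
Term 10 comes from track A (its 7th entry): 729.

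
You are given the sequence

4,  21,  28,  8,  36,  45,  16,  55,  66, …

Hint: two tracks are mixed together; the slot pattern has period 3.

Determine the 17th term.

136

The slot pattern repeats as ABB (period 3), so there are 2 interleaved tracks.
Track A: 4, 8, 16 (geometric with ratio 2).
Track B: 21, 28, 36, 45, 55, 66 (triangular numbers starting at T_6).
Term 17 comes from track B (its 11th entry): 136.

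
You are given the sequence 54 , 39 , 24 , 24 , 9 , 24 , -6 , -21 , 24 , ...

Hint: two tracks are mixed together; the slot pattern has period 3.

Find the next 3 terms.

-36, -51, 24

Reading positions in blocks of 3 reveals the pattern AAB — 2 tracks woven together.
Subsequence A is 54, 39, 24, 9, -6, -21, which is subtracting 15 each time.
Subsequence B is 24, 24, 24, which is the constant sequence 24.
Term 10 comes from subsequence A (its 7th entry): -36.
Position 11 falls in subsequence A as its term 8, giving -51.
The 12th slot belongs to subsequence B; its 4th term is 24.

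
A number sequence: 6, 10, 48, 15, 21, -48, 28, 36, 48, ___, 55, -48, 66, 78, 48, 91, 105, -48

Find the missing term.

45

The slot pattern repeats as AAB (period 3), so there are 2 interleaved tracks.
Track A is 6, 10, 15, 21, 28, 36, ?, 55, 66, 78, 91, 105, which is triangular numbers n(n+1)/2 for n = 3, 4, ….
Track B is 48, -48, 48, -48, 48, -48, which is oscillating between 48 and -48.
So the missing entry in track A is 45.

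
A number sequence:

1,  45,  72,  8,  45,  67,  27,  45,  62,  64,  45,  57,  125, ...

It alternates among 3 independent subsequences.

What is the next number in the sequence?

Read the sequence 3 terms at a time; column i is its own pattern.
Track A: 1, 8, 27, 64, 125 — consecutive cubes n³ from n = 1.
Track B: 45, 45, 45, 45 — always 45.
Track C: 72, 67, 62, 57 — linear: a_n = 77 − 5·n.
Term 14 comes from track B (its 5th entry): 45.

45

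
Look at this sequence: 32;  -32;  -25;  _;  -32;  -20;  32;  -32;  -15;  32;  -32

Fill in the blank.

Positions follow the repeating pattern AAB; grouping by letter gives 2 tracks.
Track A: 32, -32, ?, -32, 32, -32, 32, -32 — oscillating between 32 and -32.
Track B: -25, -20, -15 — adding 5 each time.
The gap is track A's term 3; the rule gives 32.

32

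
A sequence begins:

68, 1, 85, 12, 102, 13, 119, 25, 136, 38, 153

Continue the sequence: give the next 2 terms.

Split by position mod 2 into 2 tracks.
Stream A is 68, 85, 102, 119, 136, 153, which is linear: a_n = 51 + 17·n.
Stream B is 1, 12, 13, 25, 38, which is each term equals the sum of the previous two.
The 12th slot belongs to stream B; its 6th term is 63.
Position 13 falls in stream A as its term 7, giving 170.

63, 170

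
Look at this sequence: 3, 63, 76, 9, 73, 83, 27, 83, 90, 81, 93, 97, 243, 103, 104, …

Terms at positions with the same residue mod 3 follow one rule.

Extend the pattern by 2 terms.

729, 113

Read the sequence 3 terms at a time; column i is its own pattern.
Stream A: 3, 9, 27, 81, 243 (a geometric progression (common ratio 3)).
Stream B: 63, 73, 83, 93, 103 (adding 10 each time).
Stream C: 76, 83, 90, 97, 104 (arithmetic with common difference +7).
Position 16 → stream A, term 6 = 729.
Position 17 falls in stream B as its term 6, giving 113.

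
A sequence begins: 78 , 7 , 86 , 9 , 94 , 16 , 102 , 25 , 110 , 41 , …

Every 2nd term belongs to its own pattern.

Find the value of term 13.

Split by position mod 2 into 2 tracks.
Stream A = 78, 86, 94, 102, 110: arithmetic, step +8.
Stream B = 7, 9, 16, 25, 41: each term equals the sum of the previous two.
Term 13 comes from stream A (its 7th entry): 126.

126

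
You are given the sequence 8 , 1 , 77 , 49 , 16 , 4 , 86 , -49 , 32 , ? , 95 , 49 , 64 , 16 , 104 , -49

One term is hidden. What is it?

9

Split by position mod 4: positions 1, 5, 9, … form one track, and each other residue class forms its own.
Subsequence A is 8, 16, 32, 64, which is powers 2^3, 2^4, 2^5, ….
Subsequence B is 1, 4, ?, 16, which is consecutive squares n² from n = 1.
Subsequence C is 77, 86, 95, 104, which is linear: a_n = 68 + 9·n.
Subsequence D is 49, -49, 49, -49, which is oscillating between 49 and -49.
Filling subsequence B at index 3 by its rule yields 9.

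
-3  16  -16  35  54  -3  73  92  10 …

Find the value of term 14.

Reading positions in blocks of 3 reveals the pattern AAB — 2 tracks woven together.
Track A: -3, 16, 35, 54, 73, 92. Adding 19 each time.
Track B: -16, -3, 10. Arithmetic with common difference +13.
Position 14 falls in track A as its term 10, giving 168.

168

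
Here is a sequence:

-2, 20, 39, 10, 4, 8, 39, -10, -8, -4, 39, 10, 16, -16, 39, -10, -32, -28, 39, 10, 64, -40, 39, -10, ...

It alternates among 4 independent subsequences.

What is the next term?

-128

The terms cycle through 4 interleaved subsequences.
Track A: -2, 4, -8, 16, -32, 64 — a geometric progression (common ratio -2).
Track B: 20, 8, -4, -16, -28, -40 — arithmetic with common difference −12.
Track C: 39, 39, 39, 39, 39, 39 — always 39.
Track D: 10, -10, 10, -10, 10, -10 — alternating ±10.
Term 25 comes from track A (its 7th entry): -128.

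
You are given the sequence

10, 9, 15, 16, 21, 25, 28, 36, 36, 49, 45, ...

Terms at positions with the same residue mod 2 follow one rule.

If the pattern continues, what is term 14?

81

Taking every 2nd term gives 2 separate tracks.
Stream A: 10, 15, 21, 28, 36, 45 (triangular numbers starting at T_4).
Stream B: 9, 16, 25, 36, 49 (consecutive squares n² from n = 3).
Term 14 comes from stream B (its 7th entry): 81.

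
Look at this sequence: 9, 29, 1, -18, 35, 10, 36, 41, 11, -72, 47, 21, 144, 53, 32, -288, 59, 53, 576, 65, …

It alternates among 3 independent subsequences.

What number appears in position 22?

-1152

Split by position mod 3 into 3 tracks.
Track A: 9, -18, 36, -72, 144, -288, 576. Geometric with ratio -2.
Track B: 29, 35, 41, 47, 53, 59, 65. Adding 6 each time.
Track C: 1, 10, 11, 21, 32, 53. Fibonacci-style (each term is the sum of the two before it).
Position 22 falls in track A as its term 8, giving -1152.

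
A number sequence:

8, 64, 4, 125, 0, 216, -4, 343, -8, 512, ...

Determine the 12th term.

Taking every 2nd term gives 2 separate tracks.
Track A: 8, 4, 0, -4, -8 — arithmetic with common difference −4.
Track B: 64, 125, 216, 343, 512 — consecutive cubes n³ from n = 4.
Position 12 → track B, term 6 = 729.

729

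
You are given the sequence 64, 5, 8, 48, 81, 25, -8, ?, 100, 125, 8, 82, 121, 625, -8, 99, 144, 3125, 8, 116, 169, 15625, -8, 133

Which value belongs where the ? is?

65

Split by position mod 4 into 4 tracks.
Track A: 64, 81, 100, 121, 144, 169 (the squares 8², 9², 10², …).
Track B: 5, 25, 125, 625, 3125, 15625 (powers 5^1, 5^2, 5^3, …).
Track C: 8, -8, 8, -8, 8, -8 (the oscillation 8·(−1)^(n+1)).
Track D: 48, ?, 82, 99, 116, 133 (adding 17 each time).
So the missing entry in track D is 65.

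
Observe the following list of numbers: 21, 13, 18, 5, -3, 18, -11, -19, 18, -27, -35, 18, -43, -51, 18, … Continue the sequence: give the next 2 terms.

-59, -67

Reading positions in blocks of 3 reveals the pattern AAB — 2 tracks woven together.
Stream A: 21, 13, 5, -3, -11, -19, -27, -35, -43, -51 — subtracting 8 each time.
Stream B: 18, 18, 18, 18, 18 — always 18.
Position 16 falls in stream A as its term 11, giving -59.
Position 17 falls in stream A as its term 12, giving -67.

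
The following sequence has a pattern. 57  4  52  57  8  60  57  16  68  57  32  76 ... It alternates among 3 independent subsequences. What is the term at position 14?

64

Taking every 3rd term gives 3 separate tracks.
Track A: 57, 57, 57, 57 — always 57.
Track B: 4, 8, 16, 32 — successive powers of 2.
Track C: 52, 60, 68, 76 — arithmetic with common difference +8.
Position 14 → track B, term 5 = 64.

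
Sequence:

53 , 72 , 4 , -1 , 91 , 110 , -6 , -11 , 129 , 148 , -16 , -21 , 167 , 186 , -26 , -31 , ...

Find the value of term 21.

Reading positions in blocks of 4 reveals the pattern AABB — 2 tracks woven together.
Track A: 53, 72, 91, 110, 129, 148, 167, 186 (adding 19 each time).
Track B: 4, -1, -6, -11, -16, -21, -26, -31 (subtracting 5 each time).
The 21st slot belongs to track A; its 11th term is 243.

243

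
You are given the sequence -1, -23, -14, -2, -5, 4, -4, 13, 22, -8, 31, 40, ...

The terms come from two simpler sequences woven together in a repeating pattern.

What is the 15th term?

58

The slot pattern repeats as ABB (period 3), so there are 2 interleaved tracks.
Stream A = -1, -2, -4, -8: geometric with ratio 2.
Stream B = -23, -14, -5, 4, 13, 22, 31, 40: arithmetic with common difference +9.
The 15th slot belongs to stream B; its 10th term is 58.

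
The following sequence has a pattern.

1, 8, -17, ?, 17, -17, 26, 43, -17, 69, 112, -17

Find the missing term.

9

Reading positions in blocks of 3 reveals the pattern AAB — 2 tracks woven together.
Subsequence A: 1, 8, ?, 17, 26, 43, 69, 112 (a Fibonacci-like recurrence a_n = a_{n-1} + a_{n-2}).
Subsequence B: -17, -17, -17, -17 (constant -17).
Filling subsequence A at index 3 by its rule yields 9.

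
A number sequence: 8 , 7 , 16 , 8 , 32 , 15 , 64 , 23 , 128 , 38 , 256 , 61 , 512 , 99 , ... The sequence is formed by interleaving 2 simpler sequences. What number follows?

1024

Split by position mod 2 into 2 tracks.
Subsequence A: 8, 16, 32, 64, 128, 256, 512 — geometric, ×2 each step.
Subsequence B: 7, 8, 15, 23, 38, 61, 99 — a Fibonacci-like recurrence a_n = a_{n-1} + a_{n-2}.
Position 15 → subsequence A, term 8 = 1024.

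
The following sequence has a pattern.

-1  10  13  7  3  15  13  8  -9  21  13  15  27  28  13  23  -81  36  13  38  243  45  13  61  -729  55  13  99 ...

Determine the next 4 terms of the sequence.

2187, 66, 13, 160

Taking every 4th term gives 4 separate tracks.
Track A: -1, 3, -9, 27, -81, 243, -729. Multiplying by -3 each time.
Track B: 10, 15, 21, 28, 36, 45, 55. Triangular numbers n(n+1)/2 for n = 4, 5, ….
Track C: 13, 13, 13, 13, 13, 13, 13. The constant sequence 13.
Track D: 7, 8, 15, 23, 38, 61, 99. Fibonacci-style (each term is the sum of the two before it).
The 29th slot belongs to track A; its 8th term is 2187.
Position 30 falls in track B as its term 8, giving 66.
Position 31 → track C, term 8 = 13.
The 32nd slot belongs to track D; its 8th term is 160.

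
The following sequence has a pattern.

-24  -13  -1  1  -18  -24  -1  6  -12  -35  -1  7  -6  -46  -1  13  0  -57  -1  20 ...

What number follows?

6

Taking every 4th term gives 4 separate tracks.
Subsequence A: -24, -18, -12, -6, 0. Linear: a_n = -30 + 6·n.
Subsequence B: -13, -24, -35, -46, -57. Linear: a_n = -2 − 11·n.
Subsequence C: -1, -1, -1, -1, -1. The constant sequence -1.
Subsequence D: 1, 6, 7, 13, 20. A Fibonacci-like recurrence a_n = a_{n-1} + a_{n-2}.
The 21st slot belongs to subsequence A; its 6th term is 6.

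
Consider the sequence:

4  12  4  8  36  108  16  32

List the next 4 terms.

Reading positions in blocks of 4 reveals the pattern AABB — 2 tracks woven together.
Subsequence A is 4, 12, 36, 108, which is geometric, ×3 each step.
Subsequence B is 4, 8, 16, 32, which is powers 2^2, 2^3, 2^4, ….
The 9th slot belongs to subsequence A; its 5th term is 324.
Position 10 → subsequence A, term 6 = 972.
The 11th slot belongs to subsequence B; its 5th term is 64.
The 12th slot belongs to subsequence B; its 6th term is 128.

324, 972, 64, 128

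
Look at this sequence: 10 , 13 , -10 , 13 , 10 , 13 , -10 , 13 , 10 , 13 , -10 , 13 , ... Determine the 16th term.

Odd-indexed and even-indexed terms follow separate rules.
Track A is 10, -10, 10, -10, 10, -10, which is alternating ±10.
Track B is 13, 13, 13, 13, 13, 13, which is always 13.
Position 16 falls in track B as its term 8, giving 13.

13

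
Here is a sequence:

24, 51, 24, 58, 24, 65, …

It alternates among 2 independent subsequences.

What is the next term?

Taking every 2nd term gives 2 separate tracks.
Stream A: 24, 24, 24. Always 24.
Stream B: 51, 58, 65. Linear: a_n = 44 + 7·n.
The 7th slot belongs to stream A; its 4th term is 24.

24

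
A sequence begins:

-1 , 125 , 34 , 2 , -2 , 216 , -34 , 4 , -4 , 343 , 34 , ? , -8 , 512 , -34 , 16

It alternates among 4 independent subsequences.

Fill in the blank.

8

Read the sequence 4 terms at a time; column i is its own pattern.
Stream A: -1, -2, -4, -8. Geometric with ratio 2.
Stream B: 125, 216, 343, 512. Perfect cubes starting at 5³.
Stream C: 34, -34, 34, -34. Alternating ±34.
Stream D: 2, 4, ?, 16. Powers 2^1, 2^2, 2^3, ….
Stream D's pattern makes the blank 8.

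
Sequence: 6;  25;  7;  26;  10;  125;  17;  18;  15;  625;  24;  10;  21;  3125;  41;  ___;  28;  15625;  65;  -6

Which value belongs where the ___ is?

2

Split by position mod 4 into 4 tracks.
Stream A is 6, 10, 15, 21, 28, which is the triangular numbers T_3, T_4, ….
Stream B is 25, 125, 625, 3125, 15625, which is powers 5^2, 5^3, 5^4, ….
Stream C is 7, 17, 24, 41, 65, which is a Fibonacci-like recurrence a_n = a_{n-1} + a_{n-2}.
Stream D is 26, 18, 10, ?, -6, which is arithmetic, step −8.
The gap is stream D's term 4; the rule gives 2.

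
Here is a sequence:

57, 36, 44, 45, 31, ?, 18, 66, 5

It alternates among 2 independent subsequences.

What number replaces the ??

55

Positions 1, 3, 5, … form one subsequence and positions 2, 4, 6, … form another.
Track A is 57, 44, 31, 18, 5, which is arithmetic, step −13.
Track B is 36, 45, ?, 66, which is triangular numbers n(n+1)/2 for n = 8, 9, ….
So the missing entry in track B is 55.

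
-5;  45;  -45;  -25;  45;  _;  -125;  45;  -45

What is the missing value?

The slot pattern repeats as ABB (period 3), so there are 2 interleaved tracks.
Track A: -5, -25, -125. A geometric progression (common ratio 5).
Track B: 45, -45, 45, ?, 45, -45. Alternating ±45.
Filling track B at index 4 by its rule yields -45.

-45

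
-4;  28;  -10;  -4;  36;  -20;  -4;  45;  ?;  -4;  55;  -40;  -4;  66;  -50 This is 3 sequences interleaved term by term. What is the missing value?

-30

The terms cycle through 3 interleaved subsequences.
Track A: -4, -4, -4, -4, -4 (the constant sequence -4).
Track B: 28, 36, 45, 55, 66 (triangular numbers starting at T_7).
Track C: -10, -20, ?, -40, -50 (arithmetic with common difference −10).
Filling track C at index 3 by its rule yields -30.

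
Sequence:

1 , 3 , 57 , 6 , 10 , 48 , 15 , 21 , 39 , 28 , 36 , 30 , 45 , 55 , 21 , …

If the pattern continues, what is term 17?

The slot pattern repeats as AAB (period 3), so there are 2 interleaved tracks.
Track A: 1, 3, 6, 10, 15, 21, 28, 36, 45, 55. The triangular numbers T_1, T_2, ….
Track B: 57, 48, 39, 30, 21. Arithmetic with common difference −9.
The 17th slot belongs to track A; its 12th term is 78.

78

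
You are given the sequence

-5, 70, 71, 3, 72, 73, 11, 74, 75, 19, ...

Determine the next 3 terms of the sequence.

76, 77, 27

The slot pattern repeats as ABB (period 3), so there are 2 interleaved tracks.
Subsequence A is -5, 3, 11, 19, which is adding 8 each time.
Subsequence B is 70, 71, 72, 73, 74, 75, which is arithmetic, step +1.
Position 11 → subsequence B, term 7 = 76.
Position 12 falls in subsequence B as its term 8, giving 77.
Position 13 falls in subsequence A as its term 5, giving 27.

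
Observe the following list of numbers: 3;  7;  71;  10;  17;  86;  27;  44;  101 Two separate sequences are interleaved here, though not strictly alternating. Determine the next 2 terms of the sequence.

71, 115

The slot pattern repeats as AAB (period 3), so there are 2 interleaved tracks.
Stream A: 3, 7, 10, 17, 27, 44 (each term equals the sum of the previous two).
Stream B: 71, 86, 101 (arithmetic, step +15).
Position 10 falls in stream A as its term 7, giving 71.
Position 11 falls in stream A as its term 8, giving 115.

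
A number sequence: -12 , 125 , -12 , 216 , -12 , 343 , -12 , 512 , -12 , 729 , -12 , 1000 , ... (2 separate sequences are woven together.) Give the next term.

Positions 1, 3, 5, … form one subsequence and positions 2, 4, 6, … form another.
Subsequence A: -12, -12, -12, -12, -12, -12 (the constant sequence -12).
Subsequence B: 125, 216, 343, 512, 729, 1000 (perfect cubes starting at 5³).
Position 13 → subsequence A, term 7 = -12.

-12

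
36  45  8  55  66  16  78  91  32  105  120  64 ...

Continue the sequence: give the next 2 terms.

Positions follow the repeating pattern AAB; grouping by letter gives 2 tracks.
Track A: 36, 45, 55, 66, 78, 91, 105, 120. Triangular numbers starting at T_8.
Track B: 8, 16, 32, 64. Powers of 2.
Position 13 → track A, term 9 = 136.
The 14th slot belongs to track A; its 10th term is 153.

136, 153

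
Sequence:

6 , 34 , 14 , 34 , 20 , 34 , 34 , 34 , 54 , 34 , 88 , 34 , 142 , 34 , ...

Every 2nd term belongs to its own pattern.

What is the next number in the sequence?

Positions 1, 3, 5, … form one subsequence and positions 2, 4, 6, … form another.
Subsequence A is 6, 14, 20, 34, 54, 88, 142, which is Fibonacci-style (each term is the sum of the two before it).
Subsequence B is 34, 34, 34, 34, 34, 34, 34, which is the constant sequence 34.
Position 15 → subsequence A, term 8 = 230.

230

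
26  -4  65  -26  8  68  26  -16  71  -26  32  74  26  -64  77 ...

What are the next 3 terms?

-26, 128, 80

Read the sequence 3 terms at a time; column i is its own pattern.
Stream A: 26, -26, 26, -26, 26 (the oscillation 26·(−1)^(n+1)).
Stream B: -4, 8, -16, 32, -64 (geometric with ratio -2).
Stream C: 65, 68, 71, 74, 77 (linear: a_n = 62 + 3·n).
Position 16 → stream A, term 6 = -26.
Position 17 → stream B, term 6 = 128.
The 18th slot belongs to stream C; its 6th term is 80.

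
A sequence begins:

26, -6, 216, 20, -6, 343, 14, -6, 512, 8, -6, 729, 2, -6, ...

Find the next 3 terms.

Split by position mod 3 into 3 tracks.
Stream A = 26, 20, 14, 8, 2: arithmetic, step −6.
Stream B = -6, -6, -6, -6, -6: the constant sequence -6.
Stream C = 216, 343, 512, 729: perfect cubes starting at 6³.
The 15th slot belongs to stream C; its 5th term is 1000.
The 16th slot belongs to stream A; its 6th term is -4.
The 17th slot belongs to stream B; its 6th term is -6.

1000, -4, -6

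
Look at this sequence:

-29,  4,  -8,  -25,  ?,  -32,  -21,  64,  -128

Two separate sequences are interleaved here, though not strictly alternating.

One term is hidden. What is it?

16

Positions follow the repeating pattern ABB; grouping by letter gives 2 tracks.
Subsequence A = -29, -25, -21: arithmetic with common difference +4.
Subsequence B = 4, -8, ?, -32, 64, -128: geometric with ratio -2.
The gap is subsequence B's term 3; the rule gives 16.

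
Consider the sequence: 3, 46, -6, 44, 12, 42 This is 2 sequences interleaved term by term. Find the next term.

The terms cycle through 2 interleaved subsequences.
Track A is 3, -6, 12, which is multiplying by -2 each time.
Track B is 46, 44, 42, which is linear: a_n = 48 − 2·n.
Position 7 falls in track A as its term 4, giving -24.

-24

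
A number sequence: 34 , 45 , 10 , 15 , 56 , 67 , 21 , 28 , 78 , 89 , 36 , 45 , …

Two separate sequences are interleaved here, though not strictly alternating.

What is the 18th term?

133

Positions follow the repeating pattern AABB; grouping by letter gives 2 tracks.
Stream A is 34, 45, 56, 67, 78, 89, which is arithmetic, step +11.
Stream B is 10, 15, 21, 28, 36, 45, which is triangular numbers n(n+1)/2 for n = 4, 5, ….
Position 18 → stream A, term 10 = 133.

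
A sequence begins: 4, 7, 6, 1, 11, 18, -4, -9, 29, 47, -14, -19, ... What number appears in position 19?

Reading positions in blocks of 4 reveals the pattern AABB — 2 tracks woven together.
Track A: 4, 7, 11, 18, 29, 47 — each term equals the sum of the previous two.
Track B: 6, 1, -4, -9, -14, -19 — arithmetic with common difference −5.
The 19th slot belongs to track B; its 9th term is -34.

-34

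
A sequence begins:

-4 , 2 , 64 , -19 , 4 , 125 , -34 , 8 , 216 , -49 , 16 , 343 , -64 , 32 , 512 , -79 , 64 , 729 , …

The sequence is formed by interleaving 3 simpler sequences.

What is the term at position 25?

Split by position mod 3 into 3 tracks.
Track A = -4, -19, -34, -49, -64, -79: subtracting 15 each time.
Track B = 2, 4, 8, 16, 32, 64: powers of 2.
Track C = 64, 125, 216, 343, 512, 729: perfect cubes starting at 4³.
The 25th slot belongs to track A; its 9th term is -124.

-124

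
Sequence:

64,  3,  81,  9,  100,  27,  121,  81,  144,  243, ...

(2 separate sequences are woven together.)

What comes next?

Odd-indexed and even-indexed terms follow separate rules.
Track A is 64, 81, 100, 121, 144, which is the squares 8², 9², 10², ….
Track B is 3, 9, 27, 81, 243, which is powers 3^1, 3^2, 3^3, ….
Term 11 comes from track A (its 6th entry): 169.

169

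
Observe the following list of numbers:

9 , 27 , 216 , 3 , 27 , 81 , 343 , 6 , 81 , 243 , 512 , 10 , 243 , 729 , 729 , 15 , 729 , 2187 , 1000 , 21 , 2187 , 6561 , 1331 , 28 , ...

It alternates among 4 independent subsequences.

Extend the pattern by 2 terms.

The terms cycle through 4 interleaved subsequences.
Track A: 9, 27, 81, 243, 729, 2187 (geometric with ratio 3).
Track B: 27, 81, 243, 729, 2187, 6561 (powers 3^3, 3^4, 3^5, …).
Track C: 216, 343, 512, 729, 1000, 1331 (the cubes 6³, 7³, 8³, …).
Track D: 3, 6, 10, 15, 21, 28 (the triangular numbers T_2, T_3, …).
Term 25 comes from track A (its 7th entry): 6561.
Position 26 → track B, term 7 = 19683.

6561, 19683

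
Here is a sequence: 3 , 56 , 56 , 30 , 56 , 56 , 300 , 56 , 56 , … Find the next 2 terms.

3000, 56

Reading positions in blocks of 3 reveals the pattern ABB — 2 tracks woven together.
Subsequence A: 3, 30, 300. Geometric with ratio 10.
Subsequence B: 56, 56, 56, 56, 56, 56. Always 56.
The 10th slot belongs to subsequence A; its 4th term is 3000.
The 11th slot belongs to subsequence B; its 7th term is 56.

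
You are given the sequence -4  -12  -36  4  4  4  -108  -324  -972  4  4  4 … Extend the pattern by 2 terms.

Reading positions in blocks of 6 reveals the pattern AAABBB — 2 tracks woven together.
Track A: -4, -12, -36, -108, -324, -972 — geometric, ×3 each step.
Track B: 4, 4, 4, 4, 4, 4 — always 4.
The 13th slot belongs to track A; its 7th term is -2916.
The 14th slot belongs to track A; its 8th term is -8748.

-2916, -8748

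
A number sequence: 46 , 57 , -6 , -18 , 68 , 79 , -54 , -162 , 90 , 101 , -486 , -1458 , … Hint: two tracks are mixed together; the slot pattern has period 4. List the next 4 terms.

112, 123, -4374, -13122

Reading positions in blocks of 4 reveals the pattern AABB — 2 tracks woven together.
Track A = 46, 57, 68, 79, 90, 101: linear: a_n = 35 + 11·n.
Track B = -6, -18, -54, -162, -486, -1458: multiplying by 3 each time.
Position 13 → track A, term 7 = 112.
Term 14 comes from track A (its 8th entry): 123.
Term 15 comes from track B (its 7th entry): -4374.
The 16th slot belongs to track B; its 8th term is -13122.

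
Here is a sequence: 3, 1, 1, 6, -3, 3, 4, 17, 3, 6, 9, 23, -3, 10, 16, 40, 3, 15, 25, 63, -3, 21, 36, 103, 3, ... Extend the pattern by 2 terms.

28, 49

Split by position mod 4 into 4 tracks.
Track A = 3, -3, 3, -3, 3, -3, 3: alternating ±3.
Track B = 1, 3, 6, 10, 15, 21: triangular numbers n(n+1)/2 for n = 1, 2, ….
Track C = 1, 4, 9, 16, 25, 36: the squares 1², 2², 3², ….
Track D = 6, 17, 23, 40, 63, 103: each term equals the sum of the previous two.
Position 26 falls in track B as its term 7, giving 28.
The 27th slot belongs to track C; its 7th term is 49.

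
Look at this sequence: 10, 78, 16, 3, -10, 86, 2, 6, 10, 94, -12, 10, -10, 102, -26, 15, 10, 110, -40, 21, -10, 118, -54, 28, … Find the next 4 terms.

10, 126, -68, 36

Split by position mod 4 into 4 tracks.
Track A: 10, -10, 10, -10, 10, -10 (oscillating between 10 and -10).
Track B: 78, 86, 94, 102, 110, 118 (arithmetic, step +8).
Track C: 16, 2, -12, -26, -40, -54 (subtracting 14 each time).
Track D: 3, 6, 10, 15, 21, 28 (the triangular numbers T_2, T_3, …).
Position 25 → track A, term 7 = 10.
Position 26 → track B, term 7 = 126.
Term 27 comes from track C (its 7th entry): -68.
Term 28 comes from track D (its 7th entry): 36.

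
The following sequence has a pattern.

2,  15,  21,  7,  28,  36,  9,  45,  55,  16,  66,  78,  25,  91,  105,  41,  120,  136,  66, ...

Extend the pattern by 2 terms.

153, 171

The slot pattern repeats as ABB (period 3), so there are 2 interleaved tracks.
Track A: 2, 7, 9, 16, 25, 41, 66 — a Fibonacci-like recurrence a_n = a_{n-1} + a_{n-2}.
Track B: 15, 21, 28, 36, 45, 55, 66, 78, 91, 105, 120, 136 — triangular numbers n(n+1)/2 for n = 5, 6, ….
The 20th slot belongs to track B; its 13th term is 153.
Position 21 falls in track B as its term 14, giving 171.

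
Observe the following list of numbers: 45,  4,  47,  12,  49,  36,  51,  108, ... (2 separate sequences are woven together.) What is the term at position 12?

972

Taking every 2nd term gives 2 separate tracks.
Stream A: 45, 47, 49, 51 (arithmetic with common difference +2).
Stream B: 4, 12, 36, 108 (multiplying by 3 each time).
The 12th slot belongs to stream B; its 6th term is 972.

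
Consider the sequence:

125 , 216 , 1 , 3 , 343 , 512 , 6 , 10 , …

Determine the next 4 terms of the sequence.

729, 1000, 15, 21

The slot pattern repeats as AABB (period 4), so there are 2 interleaved tracks.
Track A: 125, 216, 343, 512. Consecutive cubes n³ from n = 5.
Track B: 1, 3, 6, 10. The triangular numbers T_1, T_2, ….
The 9th slot belongs to track A; its 5th term is 729.
The 10th slot belongs to track A; its 6th term is 1000.
Position 11 falls in track B as its term 5, giving 15.
Term 12 comes from track B (its 6th entry): 21.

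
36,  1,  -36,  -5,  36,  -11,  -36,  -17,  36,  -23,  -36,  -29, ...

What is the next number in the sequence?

The terms cycle through 2 interleaved subsequences.
Stream A: 36, -36, 36, -36, 36, -36 (alternating ±36).
Stream B: 1, -5, -11, -17, -23, -29 (arithmetic, step −6).
The 13th slot belongs to stream A; its 7th term is 36.

36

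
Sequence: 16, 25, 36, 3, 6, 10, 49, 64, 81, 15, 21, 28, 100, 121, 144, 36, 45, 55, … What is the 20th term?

The slot pattern repeats as AAABBB (period 6), so there are 2 interleaved tracks.
Subsequence A = 16, 25, 36, 49, 64, 81, 100, 121, 144: perfect squares starting at 4².
Subsequence B = 3, 6, 10, 15, 21, 28, 36, 45, 55: the triangular numbers T_2, T_3, ….
Position 20 → subsequence A, term 11 = 196.

196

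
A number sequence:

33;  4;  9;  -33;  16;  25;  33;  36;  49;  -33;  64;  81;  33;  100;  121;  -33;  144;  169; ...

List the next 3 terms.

The slot pattern repeats as ABB (period 3), so there are 2 interleaved tracks.
Stream A = 33, -33, 33, -33, 33, -33: alternating ±33.
Stream B = 4, 9, 16, 25, 36, 49, 64, 81, 100, 121, 144, 169: consecutive squares n² from n = 2.
Position 19 → stream A, term 7 = 33.
The 20th slot belongs to stream B; its 13th term is 196.
The 21st slot belongs to stream B; its 14th term is 225.

33, 196, 225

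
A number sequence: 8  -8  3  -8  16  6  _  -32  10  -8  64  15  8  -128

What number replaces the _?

8

Read the sequence 3 terms at a time; column i is its own pattern.
Track A = 8, -8, ?, -8, 8: oscillating between 8 and -8.
Track B = -8, 16, -32, 64, -128: geometric with ratio -2.
Track C = 3, 6, 10, 15: triangular numbers n(n+1)/2 for n = 2, 3, ….
The gap is track A's term 3; the rule gives 8.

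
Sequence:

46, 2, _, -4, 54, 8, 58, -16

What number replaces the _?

50

Split by position mod 2 into 2 tracks.
Stream A: 46, ?, 54, 58 (arithmetic with common difference +4).
Stream B: 2, -4, 8, -16 (multiplying by -2 each time).
Stream A's pattern makes the blank 50.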